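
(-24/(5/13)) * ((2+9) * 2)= -6864/5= -1372.80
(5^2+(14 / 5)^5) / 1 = 615949 / 3125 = 197.10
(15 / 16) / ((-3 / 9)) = -45 / 16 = -2.81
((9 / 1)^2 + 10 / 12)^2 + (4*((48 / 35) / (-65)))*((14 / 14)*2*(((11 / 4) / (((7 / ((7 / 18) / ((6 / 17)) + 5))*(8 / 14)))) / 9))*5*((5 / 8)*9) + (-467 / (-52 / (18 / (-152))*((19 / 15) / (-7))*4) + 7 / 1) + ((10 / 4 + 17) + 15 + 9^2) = 6818.45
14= 14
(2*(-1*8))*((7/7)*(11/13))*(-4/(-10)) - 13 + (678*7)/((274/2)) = 144501/8905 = 16.23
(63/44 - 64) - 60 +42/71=-121.98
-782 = -782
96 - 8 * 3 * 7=-72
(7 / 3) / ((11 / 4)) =28 / 33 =0.85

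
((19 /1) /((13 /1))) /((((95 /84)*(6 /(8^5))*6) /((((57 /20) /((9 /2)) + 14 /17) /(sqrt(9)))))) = 85213184 /149175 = 571.23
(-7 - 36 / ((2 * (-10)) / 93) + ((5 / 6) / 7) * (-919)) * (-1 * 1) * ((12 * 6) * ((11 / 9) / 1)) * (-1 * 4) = 1884784 / 105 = 17950.32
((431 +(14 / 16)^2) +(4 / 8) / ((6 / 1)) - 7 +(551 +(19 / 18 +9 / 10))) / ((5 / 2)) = 2816077 / 7200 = 391.12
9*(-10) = -90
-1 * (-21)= 21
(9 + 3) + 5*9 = 57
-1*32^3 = -32768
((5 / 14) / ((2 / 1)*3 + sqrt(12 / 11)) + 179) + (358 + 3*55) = 629047 / 896 - 5*sqrt(33) / 2688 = 702.05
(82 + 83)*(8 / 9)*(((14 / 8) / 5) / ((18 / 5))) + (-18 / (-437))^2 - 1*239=-1158791144 / 5156163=-224.74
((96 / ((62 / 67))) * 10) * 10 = 321600 / 31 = 10374.19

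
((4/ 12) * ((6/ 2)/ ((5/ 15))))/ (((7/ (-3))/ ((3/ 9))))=-3/ 7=-0.43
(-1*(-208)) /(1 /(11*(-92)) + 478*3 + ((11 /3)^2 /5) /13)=123140160 /849078547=0.15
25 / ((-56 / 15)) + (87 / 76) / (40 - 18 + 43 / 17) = -983473 / 147896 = -6.65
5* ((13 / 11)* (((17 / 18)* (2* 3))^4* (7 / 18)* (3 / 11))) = 38002055 / 58806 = 646.23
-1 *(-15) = 15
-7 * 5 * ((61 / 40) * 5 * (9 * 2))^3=-5791420215 / 64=-90490940.86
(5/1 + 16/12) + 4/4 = 22/3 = 7.33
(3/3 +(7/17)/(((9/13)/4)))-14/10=1514/765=1.98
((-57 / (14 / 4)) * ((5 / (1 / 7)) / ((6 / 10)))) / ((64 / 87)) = -41325 / 32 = -1291.41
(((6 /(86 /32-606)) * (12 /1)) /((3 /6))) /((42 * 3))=-128 /67571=-0.00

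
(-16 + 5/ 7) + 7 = -58/ 7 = -8.29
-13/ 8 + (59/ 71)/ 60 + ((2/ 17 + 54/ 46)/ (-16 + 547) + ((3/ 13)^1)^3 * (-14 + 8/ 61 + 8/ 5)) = -27807871105133/ 15804454340376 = -1.76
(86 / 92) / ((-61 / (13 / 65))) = -43 / 14030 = -0.00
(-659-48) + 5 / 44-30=-736.89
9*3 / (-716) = -27 / 716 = -0.04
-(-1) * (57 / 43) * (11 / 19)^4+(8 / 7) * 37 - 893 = -1756042374 / 2064559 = -850.57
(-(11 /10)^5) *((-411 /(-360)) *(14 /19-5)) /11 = 54157059 /76000000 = 0.71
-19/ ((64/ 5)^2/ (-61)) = 28975/ 4096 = 7.07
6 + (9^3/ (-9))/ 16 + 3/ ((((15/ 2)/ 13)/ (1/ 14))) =733/ 560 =1.31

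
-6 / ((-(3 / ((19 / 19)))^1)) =2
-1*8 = -8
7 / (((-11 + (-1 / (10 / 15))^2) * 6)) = -2 / 15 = -0.13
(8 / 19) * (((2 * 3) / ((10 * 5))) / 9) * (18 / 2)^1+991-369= 295474 / 475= 622.05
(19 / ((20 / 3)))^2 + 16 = 9649 / 400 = 24.12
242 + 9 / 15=1213 / 5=242.60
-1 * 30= -30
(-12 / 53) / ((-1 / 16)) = 3.62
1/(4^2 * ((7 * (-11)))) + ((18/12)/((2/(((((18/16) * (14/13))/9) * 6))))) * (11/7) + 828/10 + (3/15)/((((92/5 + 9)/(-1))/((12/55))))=83.75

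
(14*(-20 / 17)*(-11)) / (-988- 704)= -770 / 7191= -0.11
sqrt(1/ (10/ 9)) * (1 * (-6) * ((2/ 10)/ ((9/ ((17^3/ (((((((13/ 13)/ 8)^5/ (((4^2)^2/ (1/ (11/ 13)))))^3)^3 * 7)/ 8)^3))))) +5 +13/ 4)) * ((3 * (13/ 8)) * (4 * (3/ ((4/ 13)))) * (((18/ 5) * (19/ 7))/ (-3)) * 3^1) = 1766628135907924211962902126923400486839312486197444326777224171891912291893079550694921198068096005485200461765579300684547790436310723791074512317710419064074890216906225952833921838624363485359830724906481904007393875106677 * sqrt(10)/ 33884880891390453630279612005786000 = 164869066705971042460284900000000000000000000000000000000000000000000000000000000000000000000000000000000000000000000000000000000000000000000000000000000000000000000000000000000000000000000000.00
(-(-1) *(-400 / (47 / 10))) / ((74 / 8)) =-9.20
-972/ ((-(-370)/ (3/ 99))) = -162/ 2035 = -0.08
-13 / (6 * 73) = -13 / 438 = -0.03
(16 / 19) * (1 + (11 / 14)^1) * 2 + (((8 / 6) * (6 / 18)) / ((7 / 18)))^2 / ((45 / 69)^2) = 6.08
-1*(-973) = 973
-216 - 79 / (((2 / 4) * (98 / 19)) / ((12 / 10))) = -61926 / 245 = -252.76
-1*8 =-8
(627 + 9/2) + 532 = 2327/2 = 1163.50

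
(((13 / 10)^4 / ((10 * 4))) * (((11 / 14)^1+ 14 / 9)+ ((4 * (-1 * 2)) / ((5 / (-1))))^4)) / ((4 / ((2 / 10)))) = 20006152231 / 630000000000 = 0.03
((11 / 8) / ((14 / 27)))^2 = 88209 / 12544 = 7.03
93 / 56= 1.66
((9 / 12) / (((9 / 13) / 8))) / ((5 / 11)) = 286 / 15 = 19.07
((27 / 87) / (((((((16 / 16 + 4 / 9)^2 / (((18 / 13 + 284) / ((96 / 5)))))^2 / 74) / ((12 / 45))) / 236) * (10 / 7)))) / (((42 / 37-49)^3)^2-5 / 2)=98350704764099370587025 / 23033938700400492391314975512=0.00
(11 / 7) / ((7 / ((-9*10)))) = -990 / 49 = -20.20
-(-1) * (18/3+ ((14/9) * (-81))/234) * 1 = 71/13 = 5.46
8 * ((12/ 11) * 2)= 17.45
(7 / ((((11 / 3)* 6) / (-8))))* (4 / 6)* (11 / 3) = -56 / 9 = -6.22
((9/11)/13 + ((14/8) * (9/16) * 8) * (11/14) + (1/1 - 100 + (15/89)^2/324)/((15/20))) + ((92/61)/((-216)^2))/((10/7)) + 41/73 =-73650922926352271/588323582177760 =-125.19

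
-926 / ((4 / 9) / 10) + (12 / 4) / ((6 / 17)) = -41653 / 2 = -20826.50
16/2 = 8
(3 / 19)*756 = 2268 / 19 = 119.37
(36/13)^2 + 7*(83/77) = 28283/1859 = 15.21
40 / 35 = 8 / 7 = 1.14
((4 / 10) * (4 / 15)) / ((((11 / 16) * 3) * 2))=64 / 2475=0.03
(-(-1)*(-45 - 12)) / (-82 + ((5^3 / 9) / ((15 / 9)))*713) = -171 / 17579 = -0.01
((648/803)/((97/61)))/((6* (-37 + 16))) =-2196/545237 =-0.00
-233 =-233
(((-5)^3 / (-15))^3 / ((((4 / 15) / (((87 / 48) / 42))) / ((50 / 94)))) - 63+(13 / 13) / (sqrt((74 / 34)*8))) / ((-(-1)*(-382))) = 14991887 / 434343168 - sqrt(1258) / 56536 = 0.03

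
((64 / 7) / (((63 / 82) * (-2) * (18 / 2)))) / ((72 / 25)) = -8200 / 35721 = -0.23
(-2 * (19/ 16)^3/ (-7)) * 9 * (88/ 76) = 35739/ 7168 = 4.99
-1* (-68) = 68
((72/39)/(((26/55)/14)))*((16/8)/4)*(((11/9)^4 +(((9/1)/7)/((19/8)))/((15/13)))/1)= 518465068/7022457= 73.83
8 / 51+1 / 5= 0.36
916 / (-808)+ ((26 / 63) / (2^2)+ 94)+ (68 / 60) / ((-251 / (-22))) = 743207329 / 7985565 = 93.07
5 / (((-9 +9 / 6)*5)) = -2 / 15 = -0.13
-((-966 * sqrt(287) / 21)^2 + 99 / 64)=-38866787 / 64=-607293.55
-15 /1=-15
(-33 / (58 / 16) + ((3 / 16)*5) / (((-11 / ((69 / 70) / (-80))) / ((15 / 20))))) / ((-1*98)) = 208140711 / 2240860160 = 0.09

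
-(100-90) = -10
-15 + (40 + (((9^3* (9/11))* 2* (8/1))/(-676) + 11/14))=303683/26026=11.67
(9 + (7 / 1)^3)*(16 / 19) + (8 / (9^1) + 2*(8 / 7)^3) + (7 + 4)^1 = 18258407 / 58653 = 311.30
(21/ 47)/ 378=1/ 846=0.00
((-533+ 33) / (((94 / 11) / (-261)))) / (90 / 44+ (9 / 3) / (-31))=163168500 / 20821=7836.73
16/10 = 8/5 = 1.60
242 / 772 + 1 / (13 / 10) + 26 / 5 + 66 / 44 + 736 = 9330754 / 12545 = 743.78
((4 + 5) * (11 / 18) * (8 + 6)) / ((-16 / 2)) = -77 / 8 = -9.62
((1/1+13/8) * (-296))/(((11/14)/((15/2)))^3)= -899474625/1331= -675788.60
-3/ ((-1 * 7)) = 3/ 7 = 0.43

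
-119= -119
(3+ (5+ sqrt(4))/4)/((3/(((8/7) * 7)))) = 38/3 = 12.67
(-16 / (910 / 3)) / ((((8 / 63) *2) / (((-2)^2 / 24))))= -9 / 260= -0.03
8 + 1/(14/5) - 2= 89/14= 6.36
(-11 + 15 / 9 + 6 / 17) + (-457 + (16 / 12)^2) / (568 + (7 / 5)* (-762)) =-3078511 / 381582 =-8.07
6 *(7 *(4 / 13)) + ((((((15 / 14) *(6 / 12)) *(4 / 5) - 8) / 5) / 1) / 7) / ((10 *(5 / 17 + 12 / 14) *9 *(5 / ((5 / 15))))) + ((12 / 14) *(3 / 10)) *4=1174050887 / 84152250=13.95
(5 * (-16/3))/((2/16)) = -640/3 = -213.33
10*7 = 70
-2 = -2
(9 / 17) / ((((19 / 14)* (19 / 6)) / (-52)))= -39312 / 6137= -6.41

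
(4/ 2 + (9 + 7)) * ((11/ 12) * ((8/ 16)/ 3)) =2.75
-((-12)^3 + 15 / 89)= 153777 / 89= 1727.83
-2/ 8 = -1/ 4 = -0.25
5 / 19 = 0.26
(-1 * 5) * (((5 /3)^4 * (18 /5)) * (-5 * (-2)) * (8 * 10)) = -1000000 /9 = -111111.11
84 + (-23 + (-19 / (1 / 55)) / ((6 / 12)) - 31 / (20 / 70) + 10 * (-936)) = -22995 / 2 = -11497.50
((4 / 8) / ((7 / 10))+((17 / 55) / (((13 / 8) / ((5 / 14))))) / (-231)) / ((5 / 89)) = 14693633 / 1156155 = 12.71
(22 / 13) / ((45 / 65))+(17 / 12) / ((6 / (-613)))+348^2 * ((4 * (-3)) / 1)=-34881367 / 24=-1453390.29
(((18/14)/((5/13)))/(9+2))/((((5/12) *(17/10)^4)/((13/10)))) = 730080/6431117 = 0.11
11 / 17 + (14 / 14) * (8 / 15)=301 / 255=1.18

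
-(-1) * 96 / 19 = 96 / 19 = 5.05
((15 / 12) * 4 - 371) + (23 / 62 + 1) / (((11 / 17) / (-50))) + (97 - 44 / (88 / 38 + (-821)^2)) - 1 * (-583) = 908630999951 / 4367126643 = 208.06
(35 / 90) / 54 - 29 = -28181 / 972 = -28.99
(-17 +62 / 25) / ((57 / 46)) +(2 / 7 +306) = 979438 / 3325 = 294.57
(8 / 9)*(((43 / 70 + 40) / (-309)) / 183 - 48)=-42.67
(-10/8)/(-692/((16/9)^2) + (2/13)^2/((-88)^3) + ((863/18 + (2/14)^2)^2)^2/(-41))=11162281044286820448/1154748769424727248732483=0.00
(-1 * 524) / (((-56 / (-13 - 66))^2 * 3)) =-817571 / 2352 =-347.61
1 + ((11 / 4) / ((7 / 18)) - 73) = -909 / 14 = -64.93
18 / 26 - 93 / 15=-358 / 65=-5.51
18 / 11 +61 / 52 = 2.81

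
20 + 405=425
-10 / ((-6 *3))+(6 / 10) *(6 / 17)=587 / 765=0.77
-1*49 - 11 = -60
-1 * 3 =-3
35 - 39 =-4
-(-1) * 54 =54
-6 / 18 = -1 / 3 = -0.33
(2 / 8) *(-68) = -17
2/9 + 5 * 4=182/9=20.22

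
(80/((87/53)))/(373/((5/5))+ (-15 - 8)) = 424/3045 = 0.14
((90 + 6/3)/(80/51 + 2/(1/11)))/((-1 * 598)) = -51/7813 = -0.01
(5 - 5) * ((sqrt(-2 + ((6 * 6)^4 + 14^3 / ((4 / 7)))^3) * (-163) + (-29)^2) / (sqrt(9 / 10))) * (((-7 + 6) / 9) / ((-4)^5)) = 0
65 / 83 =0.78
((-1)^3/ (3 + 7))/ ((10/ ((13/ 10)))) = -13/ 1000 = -0.01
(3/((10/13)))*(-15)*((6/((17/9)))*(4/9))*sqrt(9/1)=-4212/17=-247.76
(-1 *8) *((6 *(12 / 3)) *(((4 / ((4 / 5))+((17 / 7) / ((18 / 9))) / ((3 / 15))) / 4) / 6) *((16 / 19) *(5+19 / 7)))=-535680 / 931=-575.38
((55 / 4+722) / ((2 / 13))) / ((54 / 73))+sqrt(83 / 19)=sqrt(1577) / 19+103441 / 16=6467.15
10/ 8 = 5/ 4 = 1.25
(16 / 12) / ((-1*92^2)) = -1 / 6348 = -0.00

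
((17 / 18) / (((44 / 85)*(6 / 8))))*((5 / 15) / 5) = 289 / 1782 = 0.16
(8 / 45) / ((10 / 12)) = 16 / 75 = 0.21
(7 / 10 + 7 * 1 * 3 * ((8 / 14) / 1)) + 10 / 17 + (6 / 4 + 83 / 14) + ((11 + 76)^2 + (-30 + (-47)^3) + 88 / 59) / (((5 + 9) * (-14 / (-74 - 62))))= -4689154193 / 70210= -66787.55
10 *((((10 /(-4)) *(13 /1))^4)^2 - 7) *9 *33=473187547139917005 /128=3696777712030601.60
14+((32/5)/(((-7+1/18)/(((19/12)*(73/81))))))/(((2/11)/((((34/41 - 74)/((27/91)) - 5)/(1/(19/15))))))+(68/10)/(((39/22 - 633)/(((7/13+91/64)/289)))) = 236379060988890343/101922386670000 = 2319.21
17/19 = 0.89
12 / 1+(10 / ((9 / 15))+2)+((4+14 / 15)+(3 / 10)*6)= 187 / 5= 37.40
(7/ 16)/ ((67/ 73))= 511/ 1072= 0.48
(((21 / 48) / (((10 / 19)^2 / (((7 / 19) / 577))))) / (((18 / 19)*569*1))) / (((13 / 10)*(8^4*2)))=17689 / 100696381194240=0.00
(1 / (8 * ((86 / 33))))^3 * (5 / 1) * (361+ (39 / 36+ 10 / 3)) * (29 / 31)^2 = 220879882575 / 1251839623168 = 0.18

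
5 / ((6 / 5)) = 25 / 6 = 4.17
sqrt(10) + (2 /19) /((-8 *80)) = -1 /6080 + sqrt(10) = 3.16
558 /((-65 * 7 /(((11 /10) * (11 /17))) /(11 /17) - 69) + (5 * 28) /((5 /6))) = -742698 /1183181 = -0.63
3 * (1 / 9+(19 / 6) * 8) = 76.33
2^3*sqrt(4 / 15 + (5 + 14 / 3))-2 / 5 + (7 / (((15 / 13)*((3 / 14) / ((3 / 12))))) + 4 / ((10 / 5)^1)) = 781 / 90 + 8*sqrt(2235) / 15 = 33.89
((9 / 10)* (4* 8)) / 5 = 144 / 25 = 5.76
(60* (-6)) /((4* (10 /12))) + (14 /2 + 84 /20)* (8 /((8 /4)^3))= -484 /5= -96.80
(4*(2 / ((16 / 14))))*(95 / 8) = 665 / 8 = 83.12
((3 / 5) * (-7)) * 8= -168 / 5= -33.60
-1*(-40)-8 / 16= 79 / 2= 39.50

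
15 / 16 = 0.94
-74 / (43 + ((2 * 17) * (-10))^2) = -0.00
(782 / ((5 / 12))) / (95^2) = 9384 / 45125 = 0.21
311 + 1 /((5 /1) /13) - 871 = -2787 /5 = -557.40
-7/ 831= -0.01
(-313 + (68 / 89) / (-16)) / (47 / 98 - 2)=5460805 / 26522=205.90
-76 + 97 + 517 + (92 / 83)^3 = 308400094 / 571787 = 539.36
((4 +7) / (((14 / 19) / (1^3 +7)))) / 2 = 418 / 7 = 59.71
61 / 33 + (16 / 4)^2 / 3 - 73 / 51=3226 / 561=5.75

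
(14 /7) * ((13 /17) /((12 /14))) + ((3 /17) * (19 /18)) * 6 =148 /51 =2.90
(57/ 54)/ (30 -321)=-19/ 5238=-0.00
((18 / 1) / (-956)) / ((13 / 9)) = -81 / 6214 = -0.01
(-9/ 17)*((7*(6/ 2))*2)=-22.24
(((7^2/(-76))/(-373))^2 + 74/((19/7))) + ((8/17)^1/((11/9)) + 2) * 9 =7322655785499/150274902448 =48.73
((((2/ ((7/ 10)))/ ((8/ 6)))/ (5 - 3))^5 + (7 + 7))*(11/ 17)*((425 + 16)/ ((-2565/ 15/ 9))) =-231.47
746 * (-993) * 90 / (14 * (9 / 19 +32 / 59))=-37368546210 / 7973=-4686886.52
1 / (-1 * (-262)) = 1 / 262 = 0.00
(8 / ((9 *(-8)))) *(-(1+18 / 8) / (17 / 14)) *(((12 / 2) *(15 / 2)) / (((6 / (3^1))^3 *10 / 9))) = 819 / 544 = 1.51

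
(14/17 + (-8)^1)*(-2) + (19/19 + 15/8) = 2343/136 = 17.23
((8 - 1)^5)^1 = 16807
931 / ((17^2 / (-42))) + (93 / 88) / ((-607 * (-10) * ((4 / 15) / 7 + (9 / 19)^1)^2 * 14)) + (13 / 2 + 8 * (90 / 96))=-7808093925896089 / 64369580895136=-121.30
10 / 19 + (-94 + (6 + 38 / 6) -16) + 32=-3713 / 57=-65.14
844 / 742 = 422 / 371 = 1.14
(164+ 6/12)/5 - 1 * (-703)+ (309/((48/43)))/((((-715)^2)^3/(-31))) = 1573167755843744637701/2137746644712250000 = 735.90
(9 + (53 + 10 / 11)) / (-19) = -692 / 209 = -3.31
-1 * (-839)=839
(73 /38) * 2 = 3.84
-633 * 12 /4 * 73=-138627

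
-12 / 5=-2.40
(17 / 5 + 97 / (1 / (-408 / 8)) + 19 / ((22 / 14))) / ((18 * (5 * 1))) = -30137 / 550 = -54.79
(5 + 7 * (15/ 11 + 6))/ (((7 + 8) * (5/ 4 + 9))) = 2488/ 6765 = 0.37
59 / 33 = 1.79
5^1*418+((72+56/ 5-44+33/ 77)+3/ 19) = 1416308/ 665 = 2129.79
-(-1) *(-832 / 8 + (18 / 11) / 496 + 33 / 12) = -276201 / 2728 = -101.25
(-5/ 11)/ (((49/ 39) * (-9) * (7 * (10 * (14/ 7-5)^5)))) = -13/ 5501034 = -0.00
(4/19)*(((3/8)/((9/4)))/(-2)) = -1/57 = -0.02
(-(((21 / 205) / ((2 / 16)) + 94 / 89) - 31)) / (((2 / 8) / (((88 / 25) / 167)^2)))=0.05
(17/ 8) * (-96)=-204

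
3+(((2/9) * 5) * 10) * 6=209/3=69.67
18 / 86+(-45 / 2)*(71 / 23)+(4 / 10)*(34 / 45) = -30683971 / 445050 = -68.94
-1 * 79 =-79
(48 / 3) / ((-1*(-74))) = 8 / 37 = 0.22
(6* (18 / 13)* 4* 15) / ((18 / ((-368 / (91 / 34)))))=-3807.54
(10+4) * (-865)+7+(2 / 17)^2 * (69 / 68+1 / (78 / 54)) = -773004998 / 63869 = -12102.98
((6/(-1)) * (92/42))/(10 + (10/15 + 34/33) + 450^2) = -1518/23390101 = -0.00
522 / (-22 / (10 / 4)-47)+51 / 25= -5669 / 775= -7.31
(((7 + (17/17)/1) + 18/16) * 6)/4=219/16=13.69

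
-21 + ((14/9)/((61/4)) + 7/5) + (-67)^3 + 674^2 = 421339663/2745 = 153493.50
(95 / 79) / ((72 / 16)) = 190 / 711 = 0.27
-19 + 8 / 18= -167 / 9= -18.56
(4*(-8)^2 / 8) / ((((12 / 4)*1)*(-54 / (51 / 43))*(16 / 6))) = -34 / 387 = -0.09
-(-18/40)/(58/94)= 423/580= 0.73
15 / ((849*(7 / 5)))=25 / 1981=0.01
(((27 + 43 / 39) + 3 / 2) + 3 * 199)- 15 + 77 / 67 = 3202241 / 5226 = 612.75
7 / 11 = 0.64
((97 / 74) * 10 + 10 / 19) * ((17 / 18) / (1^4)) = 18105 / 1406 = 12.88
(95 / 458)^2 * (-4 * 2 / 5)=-0.07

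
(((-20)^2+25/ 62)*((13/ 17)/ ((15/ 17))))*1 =21515/ 62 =347.02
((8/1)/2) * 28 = 112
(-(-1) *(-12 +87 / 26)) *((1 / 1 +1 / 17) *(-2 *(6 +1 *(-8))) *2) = -16200 / 221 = -73.30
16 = 16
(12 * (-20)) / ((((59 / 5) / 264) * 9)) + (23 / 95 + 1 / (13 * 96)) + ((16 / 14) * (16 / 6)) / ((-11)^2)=-1177735621351 / 1974932960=-596.34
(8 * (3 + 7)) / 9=80 / 9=8.89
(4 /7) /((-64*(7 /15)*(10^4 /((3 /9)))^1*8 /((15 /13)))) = -3 /32614400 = -0.00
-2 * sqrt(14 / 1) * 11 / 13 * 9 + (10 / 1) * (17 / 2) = 85 - 198 * sqrt(14) / 13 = 28.01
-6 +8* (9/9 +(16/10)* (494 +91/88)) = 348614/55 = 6338.44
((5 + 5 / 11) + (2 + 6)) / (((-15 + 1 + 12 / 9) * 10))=-111 / 1045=-0.11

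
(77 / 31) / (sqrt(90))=77*sqrt(10) / 930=0.26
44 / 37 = 1.19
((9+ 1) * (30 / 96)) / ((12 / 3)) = 25 / 32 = 0.78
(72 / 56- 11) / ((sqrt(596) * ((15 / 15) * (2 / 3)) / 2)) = -102 * sqrt(149) / 1043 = -1.19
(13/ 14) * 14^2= 182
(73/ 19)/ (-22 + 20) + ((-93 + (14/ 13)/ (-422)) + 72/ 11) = -101332089/ 1146574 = -88.38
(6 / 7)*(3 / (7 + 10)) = 18 / 119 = 0.15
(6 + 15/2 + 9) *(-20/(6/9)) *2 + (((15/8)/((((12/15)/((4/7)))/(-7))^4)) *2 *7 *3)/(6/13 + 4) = 9681.79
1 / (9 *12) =1 / 108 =0.01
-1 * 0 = 0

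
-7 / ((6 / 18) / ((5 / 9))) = -35 / 3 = -11.67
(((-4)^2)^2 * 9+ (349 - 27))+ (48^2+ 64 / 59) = 290934 / 59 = 4931.08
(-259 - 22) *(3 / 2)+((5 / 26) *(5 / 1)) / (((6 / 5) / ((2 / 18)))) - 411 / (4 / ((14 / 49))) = -4430149 / 9828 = -450.77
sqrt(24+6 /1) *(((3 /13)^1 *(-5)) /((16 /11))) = -165 *sqrt(30) /208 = -4.34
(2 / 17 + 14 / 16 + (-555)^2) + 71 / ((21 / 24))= 293317993 / 952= 308107.14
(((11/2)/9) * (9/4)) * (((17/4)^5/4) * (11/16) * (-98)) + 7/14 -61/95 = -32113.53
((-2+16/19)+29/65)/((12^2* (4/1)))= -293/237120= -0.00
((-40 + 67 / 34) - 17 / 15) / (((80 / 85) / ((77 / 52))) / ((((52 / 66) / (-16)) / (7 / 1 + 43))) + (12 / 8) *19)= 139811 / 2202255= 0.06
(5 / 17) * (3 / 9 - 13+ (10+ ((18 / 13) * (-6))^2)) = 168200 / 8619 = 19.52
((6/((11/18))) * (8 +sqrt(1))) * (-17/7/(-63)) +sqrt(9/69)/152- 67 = -34277/539 +sqrt(69)/3496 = -63.59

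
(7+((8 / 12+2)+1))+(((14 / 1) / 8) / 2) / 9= 775 / 72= 10.76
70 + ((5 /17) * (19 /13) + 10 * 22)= 64185 /221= 290.43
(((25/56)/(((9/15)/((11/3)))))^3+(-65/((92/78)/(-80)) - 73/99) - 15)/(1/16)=142946007234211/2024380512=70612.22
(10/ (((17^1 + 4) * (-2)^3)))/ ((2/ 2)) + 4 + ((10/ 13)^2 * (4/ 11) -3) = 180461/ 156156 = 1.16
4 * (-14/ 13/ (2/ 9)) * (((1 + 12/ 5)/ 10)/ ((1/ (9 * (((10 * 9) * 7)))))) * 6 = -14574168/ 65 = -224217.97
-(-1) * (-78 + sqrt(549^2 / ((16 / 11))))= -78 + 549 * sqrt(11) / 4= 377.21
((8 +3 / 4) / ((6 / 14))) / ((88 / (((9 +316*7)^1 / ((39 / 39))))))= 544145 / 1056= 515.29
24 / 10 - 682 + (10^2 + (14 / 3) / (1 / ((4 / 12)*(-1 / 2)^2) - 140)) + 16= -563.64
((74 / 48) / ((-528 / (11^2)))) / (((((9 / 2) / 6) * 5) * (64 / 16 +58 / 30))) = -407 / 25632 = -0.02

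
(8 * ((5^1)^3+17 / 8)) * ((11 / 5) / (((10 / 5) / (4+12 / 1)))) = 89496 / 5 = 17899.20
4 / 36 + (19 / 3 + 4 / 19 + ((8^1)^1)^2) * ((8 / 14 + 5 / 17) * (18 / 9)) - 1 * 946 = -16762915 / 20349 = -823.77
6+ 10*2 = 26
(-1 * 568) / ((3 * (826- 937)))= 568 / 333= 1.71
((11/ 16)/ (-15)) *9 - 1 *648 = -51873/ 80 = -648.41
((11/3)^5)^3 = 4177248169415651/14348907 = 291119607.19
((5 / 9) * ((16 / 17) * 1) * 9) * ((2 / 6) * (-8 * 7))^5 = -44058542080 / 4131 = -10665345.46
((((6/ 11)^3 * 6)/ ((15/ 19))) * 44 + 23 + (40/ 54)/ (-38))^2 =574808344975921/ 96326433225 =5967.30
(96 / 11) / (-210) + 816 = 314144 / 385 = 815.96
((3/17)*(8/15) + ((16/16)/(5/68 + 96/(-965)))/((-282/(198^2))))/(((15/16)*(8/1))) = 72890664256/102052275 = 714.25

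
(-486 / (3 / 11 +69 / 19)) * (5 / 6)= -103.73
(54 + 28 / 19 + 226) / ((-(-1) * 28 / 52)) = 9932 / 19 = 522.74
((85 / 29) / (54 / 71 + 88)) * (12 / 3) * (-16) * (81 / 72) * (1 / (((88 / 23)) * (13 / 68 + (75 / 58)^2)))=-26777295 / 80291453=-0.33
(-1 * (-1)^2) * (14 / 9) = -14 / 9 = -1.56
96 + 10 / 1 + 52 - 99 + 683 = 742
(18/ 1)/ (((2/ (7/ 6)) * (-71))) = -21/ 142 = -0.15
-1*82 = -82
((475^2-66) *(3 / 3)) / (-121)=-225559 / 121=-1864.12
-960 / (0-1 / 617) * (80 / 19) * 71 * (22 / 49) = 74016307200 / 931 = 79501941.14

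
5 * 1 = 5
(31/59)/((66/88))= 124/177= 0.70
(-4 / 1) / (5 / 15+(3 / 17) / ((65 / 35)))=-663 / 71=-9.34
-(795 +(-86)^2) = -8191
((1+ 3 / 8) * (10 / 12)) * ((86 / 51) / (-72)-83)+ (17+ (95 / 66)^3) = -8814830099 / 117298368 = -75.15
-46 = -46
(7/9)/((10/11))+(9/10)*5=241/45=5.36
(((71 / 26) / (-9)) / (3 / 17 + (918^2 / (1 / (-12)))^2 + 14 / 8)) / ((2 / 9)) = -1207 / 90403549389445799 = -0.00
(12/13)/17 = 0.05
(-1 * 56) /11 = -5.09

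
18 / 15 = 6 / 5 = 1.20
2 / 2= 1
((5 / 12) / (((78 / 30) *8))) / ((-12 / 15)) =-125 / 4992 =-0.03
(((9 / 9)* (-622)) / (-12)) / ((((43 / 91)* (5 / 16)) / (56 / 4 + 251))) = 11999624 / 129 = 93020.34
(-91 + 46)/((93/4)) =-60/31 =-1.94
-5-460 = -465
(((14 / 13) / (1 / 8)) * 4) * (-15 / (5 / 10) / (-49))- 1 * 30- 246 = -23196 / 91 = -254.90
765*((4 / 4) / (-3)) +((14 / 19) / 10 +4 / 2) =-24028 / 95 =-252.93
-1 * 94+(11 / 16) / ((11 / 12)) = -93.25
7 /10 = 0.70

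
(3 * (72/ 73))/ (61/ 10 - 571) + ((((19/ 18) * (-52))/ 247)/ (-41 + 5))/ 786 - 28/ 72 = -0.39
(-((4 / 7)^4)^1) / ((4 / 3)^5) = -243 / 9604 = -0.03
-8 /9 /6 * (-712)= 2848 /27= 105.48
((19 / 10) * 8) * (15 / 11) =228 / 11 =20.73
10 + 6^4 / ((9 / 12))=1738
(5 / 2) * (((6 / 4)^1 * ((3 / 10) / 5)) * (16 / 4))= 9 / 10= 0.90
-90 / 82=-45 / 41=-1.10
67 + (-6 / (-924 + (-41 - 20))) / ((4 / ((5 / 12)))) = 105593 / 1576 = 67.00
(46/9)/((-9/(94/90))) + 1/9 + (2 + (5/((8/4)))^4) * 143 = 342423283/58320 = 5871.46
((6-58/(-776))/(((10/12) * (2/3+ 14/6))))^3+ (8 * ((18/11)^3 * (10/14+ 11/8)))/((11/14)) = 1437225975026813/13362445393000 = 107.56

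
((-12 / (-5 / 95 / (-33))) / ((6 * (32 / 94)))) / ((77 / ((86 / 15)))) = -38399 / 140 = -274.28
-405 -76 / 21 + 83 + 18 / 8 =-323.37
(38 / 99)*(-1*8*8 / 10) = -1216 / 495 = -2.46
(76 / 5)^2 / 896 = 361 / 1400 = 0.26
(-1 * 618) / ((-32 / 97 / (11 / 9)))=109901 / 48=2289.60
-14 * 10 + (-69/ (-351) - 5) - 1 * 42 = -21856/ 117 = -186.80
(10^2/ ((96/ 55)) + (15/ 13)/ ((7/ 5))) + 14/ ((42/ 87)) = 190261/ 2184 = 87.12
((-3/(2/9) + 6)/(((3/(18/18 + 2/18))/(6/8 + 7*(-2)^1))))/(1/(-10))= -6625/18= -368.06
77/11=7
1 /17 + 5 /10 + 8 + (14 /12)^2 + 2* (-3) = 2399 /612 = 3.92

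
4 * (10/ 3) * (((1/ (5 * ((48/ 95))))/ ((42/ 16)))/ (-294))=-190/ 27783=-0.01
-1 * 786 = -786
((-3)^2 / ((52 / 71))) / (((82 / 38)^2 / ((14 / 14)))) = 230679 / 87412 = 2.64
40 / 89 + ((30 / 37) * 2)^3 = 4.71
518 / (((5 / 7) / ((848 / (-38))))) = -1537424 / 95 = -16183.41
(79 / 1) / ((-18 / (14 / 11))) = -553 / 99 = -5.59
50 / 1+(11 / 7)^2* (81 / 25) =71051 / 1225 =58.00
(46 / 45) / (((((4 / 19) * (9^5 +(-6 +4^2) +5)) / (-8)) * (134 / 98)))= -931 / 1935630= -0.00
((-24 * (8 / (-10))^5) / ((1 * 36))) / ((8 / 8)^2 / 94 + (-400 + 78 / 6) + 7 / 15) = -192512 / 340623125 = -0.00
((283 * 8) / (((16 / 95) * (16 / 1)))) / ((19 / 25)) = 35375 / 32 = 1105.47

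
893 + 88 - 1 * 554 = 427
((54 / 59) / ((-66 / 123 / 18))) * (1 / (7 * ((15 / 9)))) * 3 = -179334 / 22715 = -7.89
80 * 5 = 400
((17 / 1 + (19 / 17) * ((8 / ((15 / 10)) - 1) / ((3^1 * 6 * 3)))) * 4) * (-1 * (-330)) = 22558.39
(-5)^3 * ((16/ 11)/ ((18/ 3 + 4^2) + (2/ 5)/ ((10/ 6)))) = -8.18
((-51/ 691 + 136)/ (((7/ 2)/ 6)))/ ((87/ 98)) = 5259800/ 20039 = 262.48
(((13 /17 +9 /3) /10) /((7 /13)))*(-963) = -400608 /595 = -673.29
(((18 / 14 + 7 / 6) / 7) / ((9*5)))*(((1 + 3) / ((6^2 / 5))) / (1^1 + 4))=103 / 119070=0.00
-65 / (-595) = 13 / 119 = 0.11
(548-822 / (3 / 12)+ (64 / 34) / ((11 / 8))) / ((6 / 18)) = -1536372 / 187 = -8215.89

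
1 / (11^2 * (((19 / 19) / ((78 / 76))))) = 39 / 4598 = 0.01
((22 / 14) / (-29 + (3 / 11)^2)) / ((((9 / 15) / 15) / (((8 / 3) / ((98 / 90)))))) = -7986 / 2401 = -3.33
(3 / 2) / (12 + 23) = 3 / 70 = 0.04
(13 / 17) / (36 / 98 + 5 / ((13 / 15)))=8281 / 66453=0.12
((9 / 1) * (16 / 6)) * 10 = 240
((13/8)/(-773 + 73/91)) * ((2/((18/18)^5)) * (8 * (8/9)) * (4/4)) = -9464/316215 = -0.03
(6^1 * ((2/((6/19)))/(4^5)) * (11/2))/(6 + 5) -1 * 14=-14317/1024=-13.98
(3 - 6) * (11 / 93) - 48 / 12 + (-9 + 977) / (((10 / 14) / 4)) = 839549 / 155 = 5416.45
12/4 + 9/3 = 6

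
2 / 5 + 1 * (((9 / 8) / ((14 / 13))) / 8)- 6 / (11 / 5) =-108253 / 49280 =-2.20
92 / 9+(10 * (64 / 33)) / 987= 111196 / 10857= 10.24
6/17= 0.35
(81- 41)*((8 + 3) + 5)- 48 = 592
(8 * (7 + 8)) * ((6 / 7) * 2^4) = 11520 / 7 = 1645.71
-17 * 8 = -136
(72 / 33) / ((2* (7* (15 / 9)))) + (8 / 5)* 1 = 652 / 385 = 1.69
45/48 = 15/16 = 0.94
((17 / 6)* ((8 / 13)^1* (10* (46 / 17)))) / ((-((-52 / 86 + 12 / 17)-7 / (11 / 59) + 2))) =14795440 / 11115273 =1.33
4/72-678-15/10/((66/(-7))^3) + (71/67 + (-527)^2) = 3557761436429/12841488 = 277052.12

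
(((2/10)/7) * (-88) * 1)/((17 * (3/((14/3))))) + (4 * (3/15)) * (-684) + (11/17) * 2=-417794/765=-546.14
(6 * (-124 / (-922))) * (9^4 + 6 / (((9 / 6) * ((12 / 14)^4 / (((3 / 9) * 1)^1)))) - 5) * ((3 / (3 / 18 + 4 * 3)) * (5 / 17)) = 1976198230 / 5148909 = 383.81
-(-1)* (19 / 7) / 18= 19 / 126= 0.15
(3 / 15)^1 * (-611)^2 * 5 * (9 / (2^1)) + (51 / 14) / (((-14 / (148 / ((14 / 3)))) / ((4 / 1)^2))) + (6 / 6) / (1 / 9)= 1152357525 / 686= 1679821.47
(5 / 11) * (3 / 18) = 0.08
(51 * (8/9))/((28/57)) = 646/7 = 92.29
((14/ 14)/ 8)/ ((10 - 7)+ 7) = 1/ 80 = 0.01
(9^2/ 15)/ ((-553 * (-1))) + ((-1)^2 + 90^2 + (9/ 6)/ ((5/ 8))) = 22405928/ 2765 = 8103.41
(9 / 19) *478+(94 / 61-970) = -860022 / 1159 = -742.04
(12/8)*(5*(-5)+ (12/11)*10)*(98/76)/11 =-22785/9196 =-2.48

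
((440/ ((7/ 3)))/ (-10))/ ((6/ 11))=-242/ 7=-34.57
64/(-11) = -64/11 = -5.82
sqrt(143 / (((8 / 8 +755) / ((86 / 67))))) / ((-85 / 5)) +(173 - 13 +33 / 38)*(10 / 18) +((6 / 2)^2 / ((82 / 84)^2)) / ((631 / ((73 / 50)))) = 89.36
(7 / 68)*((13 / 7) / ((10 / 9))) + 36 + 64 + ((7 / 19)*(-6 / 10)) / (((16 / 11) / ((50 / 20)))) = 5157257 / 51680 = 99.79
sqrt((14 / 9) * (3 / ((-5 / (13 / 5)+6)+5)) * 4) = 2 * sqrt(16107) / 177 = 1.43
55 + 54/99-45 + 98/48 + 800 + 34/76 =4078181/5016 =813.03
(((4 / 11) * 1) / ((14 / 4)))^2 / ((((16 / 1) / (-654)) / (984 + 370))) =-3542064 / 5929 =-597.41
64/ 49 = 1.31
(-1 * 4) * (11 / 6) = -22 / 3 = -7.33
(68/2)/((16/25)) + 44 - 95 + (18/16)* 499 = 1127/2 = 563.50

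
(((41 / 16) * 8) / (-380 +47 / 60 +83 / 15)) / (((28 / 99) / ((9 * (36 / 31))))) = -9863370 / 4865357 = -2.03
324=324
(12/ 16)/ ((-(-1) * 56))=3/ 224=0.01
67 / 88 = 0.76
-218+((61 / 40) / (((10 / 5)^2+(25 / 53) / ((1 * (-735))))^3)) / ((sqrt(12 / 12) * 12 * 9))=-1055180046656402967 / 4840280344428640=-218.00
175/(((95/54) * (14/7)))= 945/19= 49.74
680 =680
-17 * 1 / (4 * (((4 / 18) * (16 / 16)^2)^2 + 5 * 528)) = -1377 / 855376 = -0.00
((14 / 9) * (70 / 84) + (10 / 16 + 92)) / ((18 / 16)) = 20287 / 243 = 83.49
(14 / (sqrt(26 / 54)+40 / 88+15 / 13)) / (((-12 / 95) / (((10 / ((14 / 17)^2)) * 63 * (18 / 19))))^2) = 16896660311334375 / 32548964 - 2334514419826875 * sqrt(39) / 65097928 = 295159666.89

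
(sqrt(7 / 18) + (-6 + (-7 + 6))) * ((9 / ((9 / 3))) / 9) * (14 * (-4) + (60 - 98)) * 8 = 5264 / 3 - 376 * sqrt(14) / 9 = 1598.35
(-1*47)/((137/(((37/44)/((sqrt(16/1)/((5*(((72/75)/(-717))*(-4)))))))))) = -3478/1800865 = -0.00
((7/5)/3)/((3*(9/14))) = 98/405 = 0.24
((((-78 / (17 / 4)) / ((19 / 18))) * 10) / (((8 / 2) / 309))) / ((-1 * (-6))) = -723060 / 323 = -2238.58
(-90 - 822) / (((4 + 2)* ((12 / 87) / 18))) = -19836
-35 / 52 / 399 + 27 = 80023 / 2964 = 27.00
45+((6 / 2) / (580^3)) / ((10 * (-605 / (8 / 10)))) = 66399052499997 / 1475534500000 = 45.00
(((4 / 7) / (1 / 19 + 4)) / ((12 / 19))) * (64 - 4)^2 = 433200 / 539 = 803.71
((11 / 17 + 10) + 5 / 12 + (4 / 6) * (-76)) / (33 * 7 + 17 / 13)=-35009 / 205360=-0.17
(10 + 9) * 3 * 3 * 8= 1368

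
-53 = -53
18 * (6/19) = 108/19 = 5.68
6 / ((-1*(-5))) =6 / 5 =1.20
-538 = -538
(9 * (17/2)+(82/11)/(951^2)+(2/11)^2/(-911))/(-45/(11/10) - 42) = -15253027482779/16530916415904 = -0.92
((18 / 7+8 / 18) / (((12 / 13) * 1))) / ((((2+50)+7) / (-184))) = -113620 / 11151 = -10.19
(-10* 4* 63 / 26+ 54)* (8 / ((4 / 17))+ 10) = -24552 / 13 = -1888.62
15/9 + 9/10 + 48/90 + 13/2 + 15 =123/5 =24.60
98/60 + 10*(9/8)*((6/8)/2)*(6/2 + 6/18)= 3767/240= 15.70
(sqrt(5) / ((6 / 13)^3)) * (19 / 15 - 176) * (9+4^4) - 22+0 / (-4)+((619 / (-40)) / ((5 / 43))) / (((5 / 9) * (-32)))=-305191861 * sqrt(5) / 648 - 464447 / 32000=-1053146.84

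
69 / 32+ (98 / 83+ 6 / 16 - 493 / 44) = -218903 / 29216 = -7.49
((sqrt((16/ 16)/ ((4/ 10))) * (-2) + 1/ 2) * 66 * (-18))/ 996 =-99/ 166 + 99 * sqrt(10)/ 83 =3.18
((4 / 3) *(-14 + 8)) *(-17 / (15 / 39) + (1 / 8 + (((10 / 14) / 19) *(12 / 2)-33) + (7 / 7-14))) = 477999 / 665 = 718.80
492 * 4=1968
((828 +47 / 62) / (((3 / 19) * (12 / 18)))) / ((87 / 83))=81030991 / 10788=7511.22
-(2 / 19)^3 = -8 / 6859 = -0.00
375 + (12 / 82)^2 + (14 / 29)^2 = 530505127 / 1413721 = 375.25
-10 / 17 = -0.59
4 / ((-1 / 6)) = -24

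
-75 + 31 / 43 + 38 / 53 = -167648 / 2279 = -73.56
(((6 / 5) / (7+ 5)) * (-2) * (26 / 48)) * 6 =-13 / 20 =-0.65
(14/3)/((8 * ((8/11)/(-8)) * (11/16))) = -28/3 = -9.33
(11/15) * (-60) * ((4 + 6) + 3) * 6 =-3432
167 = 167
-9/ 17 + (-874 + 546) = -5585/ 17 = -328.53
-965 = -965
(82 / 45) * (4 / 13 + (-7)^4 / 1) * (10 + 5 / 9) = 48636086 / 1053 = 46188.12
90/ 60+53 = 109/ 2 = 54.50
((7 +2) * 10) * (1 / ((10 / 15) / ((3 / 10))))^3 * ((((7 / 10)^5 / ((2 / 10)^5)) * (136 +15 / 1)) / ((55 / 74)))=616082551749 / 704000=875117.26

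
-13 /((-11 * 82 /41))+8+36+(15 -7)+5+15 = 1597 /22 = 72.59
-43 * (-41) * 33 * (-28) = -1629012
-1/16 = -0.06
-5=-5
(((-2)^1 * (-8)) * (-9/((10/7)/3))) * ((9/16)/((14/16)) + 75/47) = -159084/235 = -676.95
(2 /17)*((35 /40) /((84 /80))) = 5 /51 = 0.10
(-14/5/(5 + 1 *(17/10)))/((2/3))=-0.63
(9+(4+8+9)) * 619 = 18570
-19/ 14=-1.36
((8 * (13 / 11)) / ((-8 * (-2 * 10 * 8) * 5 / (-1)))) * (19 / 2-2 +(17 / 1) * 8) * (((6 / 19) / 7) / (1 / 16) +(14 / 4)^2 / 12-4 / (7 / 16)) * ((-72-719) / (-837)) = 19917790529 / 13434854400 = 1.48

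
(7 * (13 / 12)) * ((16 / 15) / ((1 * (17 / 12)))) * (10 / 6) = 1456 / 153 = 9.52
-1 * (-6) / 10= 3 / 5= 0.60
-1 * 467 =-467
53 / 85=0.62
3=3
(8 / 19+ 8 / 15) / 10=136 / 1425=0.10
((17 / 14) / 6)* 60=85 / 7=12.14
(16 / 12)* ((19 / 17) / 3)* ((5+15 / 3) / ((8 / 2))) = 190 / 153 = 1.24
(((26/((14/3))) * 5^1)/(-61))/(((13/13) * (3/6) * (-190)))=39/8113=0.00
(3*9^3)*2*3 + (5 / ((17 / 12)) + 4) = 223202 / 17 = 13129.53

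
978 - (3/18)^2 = 977.97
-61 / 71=-0.86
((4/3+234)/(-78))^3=-43986977/1601613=-27.46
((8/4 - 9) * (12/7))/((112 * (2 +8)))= -3/280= -0.01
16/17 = 0.94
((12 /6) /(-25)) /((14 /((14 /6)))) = -0.01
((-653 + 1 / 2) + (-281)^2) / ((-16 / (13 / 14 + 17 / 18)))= -9240403 / 1008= -9167.07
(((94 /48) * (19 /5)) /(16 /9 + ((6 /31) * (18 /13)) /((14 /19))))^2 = 57115186536681 /4729755040000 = 12.08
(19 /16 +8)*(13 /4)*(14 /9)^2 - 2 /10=155633 /2160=72.05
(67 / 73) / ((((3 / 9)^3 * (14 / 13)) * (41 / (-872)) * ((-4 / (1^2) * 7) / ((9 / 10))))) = 23070177 / 1466570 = 15.73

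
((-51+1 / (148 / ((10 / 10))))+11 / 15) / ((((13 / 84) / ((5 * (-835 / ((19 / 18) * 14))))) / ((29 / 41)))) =64896.18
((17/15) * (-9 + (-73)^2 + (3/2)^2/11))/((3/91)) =182896.81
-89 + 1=-88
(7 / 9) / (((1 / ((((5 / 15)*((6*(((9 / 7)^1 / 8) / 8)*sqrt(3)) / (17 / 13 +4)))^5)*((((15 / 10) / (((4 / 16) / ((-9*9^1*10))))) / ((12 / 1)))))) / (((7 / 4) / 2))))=-36540800595*sqrt(3) / 592615735184850944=-0.00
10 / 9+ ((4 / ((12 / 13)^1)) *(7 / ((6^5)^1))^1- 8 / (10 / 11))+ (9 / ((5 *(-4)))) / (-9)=-178109 / 23328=-7.63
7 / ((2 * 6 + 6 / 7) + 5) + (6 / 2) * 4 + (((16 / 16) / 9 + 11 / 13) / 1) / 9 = 1645097 / 131625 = 12.50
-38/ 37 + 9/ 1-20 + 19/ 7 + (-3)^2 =-81/ 259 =-0.31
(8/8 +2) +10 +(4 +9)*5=78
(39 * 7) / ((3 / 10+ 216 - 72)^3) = 7000 / 77043213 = 0.00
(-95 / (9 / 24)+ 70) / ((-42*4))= 275 / 252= 1.09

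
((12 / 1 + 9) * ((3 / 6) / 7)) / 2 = 3 / 4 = 0.75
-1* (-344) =344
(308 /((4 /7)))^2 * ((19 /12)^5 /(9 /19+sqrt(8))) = -1952545199143 /11086848+37098358783717 * sqrt(2) /49890816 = 875482.75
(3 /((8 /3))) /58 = 9 /464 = 0.02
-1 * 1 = -1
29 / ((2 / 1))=29 / 2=14.50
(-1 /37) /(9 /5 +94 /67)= -335 /39701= -0.01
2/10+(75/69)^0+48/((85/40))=23.79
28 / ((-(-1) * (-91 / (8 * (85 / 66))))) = -1360 / 429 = -3.17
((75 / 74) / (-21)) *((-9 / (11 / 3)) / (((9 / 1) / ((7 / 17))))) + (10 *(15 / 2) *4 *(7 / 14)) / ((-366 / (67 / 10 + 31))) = -6518870 / 422059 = -15.45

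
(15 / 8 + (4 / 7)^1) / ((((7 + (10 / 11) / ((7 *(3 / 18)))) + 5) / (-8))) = -1507 / 984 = -1.53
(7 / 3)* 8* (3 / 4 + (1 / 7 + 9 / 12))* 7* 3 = 644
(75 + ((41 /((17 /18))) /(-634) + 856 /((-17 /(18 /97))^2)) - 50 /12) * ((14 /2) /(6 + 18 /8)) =5131248178994 /85336684983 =60.13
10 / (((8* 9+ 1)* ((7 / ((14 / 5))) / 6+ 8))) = 120 / 7373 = 0.02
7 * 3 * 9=189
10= 10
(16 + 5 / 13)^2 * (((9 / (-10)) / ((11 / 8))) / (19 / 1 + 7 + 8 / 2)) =-272214 / 46475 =-5.86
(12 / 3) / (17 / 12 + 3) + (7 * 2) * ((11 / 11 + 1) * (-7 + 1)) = -8856 / 53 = -167.09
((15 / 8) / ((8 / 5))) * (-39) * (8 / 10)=-36.56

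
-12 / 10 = -6 / 5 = -1.20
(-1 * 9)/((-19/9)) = 4.26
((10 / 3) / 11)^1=10 / 33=0.30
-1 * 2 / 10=-1 / 5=-0.20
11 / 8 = 1.38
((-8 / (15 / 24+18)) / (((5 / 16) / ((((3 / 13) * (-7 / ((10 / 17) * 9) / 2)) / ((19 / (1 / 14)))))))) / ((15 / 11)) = 23936 / 41403375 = 0.00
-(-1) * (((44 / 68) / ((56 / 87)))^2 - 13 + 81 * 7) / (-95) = -100601653 / 17219776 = -5.84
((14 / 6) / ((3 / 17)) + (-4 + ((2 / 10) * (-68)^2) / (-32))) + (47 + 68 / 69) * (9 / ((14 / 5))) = 139271 / 1035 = 134.56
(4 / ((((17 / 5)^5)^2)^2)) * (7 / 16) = 667572021484375 / 16256925626590290089606404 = 0.00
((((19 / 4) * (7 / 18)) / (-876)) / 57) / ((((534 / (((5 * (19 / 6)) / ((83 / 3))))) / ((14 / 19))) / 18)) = -245 / 465912864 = -0.00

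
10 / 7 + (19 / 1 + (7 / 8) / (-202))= 231039 / 11312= 20.42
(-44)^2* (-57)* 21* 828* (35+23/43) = -2931927280128/43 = -68184355351.81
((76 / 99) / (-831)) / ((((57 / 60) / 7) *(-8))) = 0.00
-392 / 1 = -392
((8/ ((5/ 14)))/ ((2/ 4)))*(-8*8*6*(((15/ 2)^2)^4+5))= -172226336016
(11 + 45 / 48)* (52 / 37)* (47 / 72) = 116701 / 10656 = 10.95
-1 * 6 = -6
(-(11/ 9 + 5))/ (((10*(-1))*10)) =14/ 225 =0.06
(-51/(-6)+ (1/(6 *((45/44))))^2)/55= 310793/2004750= 0.16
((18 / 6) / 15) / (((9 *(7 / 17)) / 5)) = 17 / 63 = 0.27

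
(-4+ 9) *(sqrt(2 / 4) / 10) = sqrt(2) / 4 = 0.35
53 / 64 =0.83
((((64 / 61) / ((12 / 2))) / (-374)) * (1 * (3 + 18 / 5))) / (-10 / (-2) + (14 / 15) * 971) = -0.00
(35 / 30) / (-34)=-7 / 204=-0.03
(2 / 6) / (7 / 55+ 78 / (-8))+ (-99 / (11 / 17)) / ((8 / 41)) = -39841583 / 50808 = -784.16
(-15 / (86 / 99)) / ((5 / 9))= -2673 / 86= -31.08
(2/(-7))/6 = -1/21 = -0.05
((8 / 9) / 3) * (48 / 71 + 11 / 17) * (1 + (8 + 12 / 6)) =140536 / 32589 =4.31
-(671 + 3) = -674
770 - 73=697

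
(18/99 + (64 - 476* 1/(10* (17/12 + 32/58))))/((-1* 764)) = -753493/14391850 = -0.05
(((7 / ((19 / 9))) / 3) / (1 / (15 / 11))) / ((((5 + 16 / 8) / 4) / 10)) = 1800 / 209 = 8.61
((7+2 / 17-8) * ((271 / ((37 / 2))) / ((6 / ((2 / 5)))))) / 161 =-542 / 101269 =-0.01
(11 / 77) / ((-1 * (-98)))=1 / 686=0.00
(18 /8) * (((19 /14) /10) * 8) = 171 /70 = 2.44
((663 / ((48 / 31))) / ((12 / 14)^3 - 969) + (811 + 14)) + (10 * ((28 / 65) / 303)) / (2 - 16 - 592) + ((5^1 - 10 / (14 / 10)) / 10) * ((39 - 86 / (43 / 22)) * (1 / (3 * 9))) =4068007014609113 / 4933324543056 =824.60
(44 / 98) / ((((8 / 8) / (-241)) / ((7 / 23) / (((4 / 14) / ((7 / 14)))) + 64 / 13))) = -17297775 / 29302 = -590.33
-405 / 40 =-81 / 8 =-10.12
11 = 11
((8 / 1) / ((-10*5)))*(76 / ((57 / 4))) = -64 / 75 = -0.85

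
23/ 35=0.66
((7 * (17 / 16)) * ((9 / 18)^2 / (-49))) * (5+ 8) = -221 / 448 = -0.49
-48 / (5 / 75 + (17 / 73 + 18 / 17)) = -446760 / 12643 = -35.34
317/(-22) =-317/22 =-14.41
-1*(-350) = 350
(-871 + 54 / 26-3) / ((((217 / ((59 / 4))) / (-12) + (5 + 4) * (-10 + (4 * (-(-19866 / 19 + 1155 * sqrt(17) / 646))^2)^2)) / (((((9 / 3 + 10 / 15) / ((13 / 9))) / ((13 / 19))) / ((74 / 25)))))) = -679656427805440268515404412500869608692375 / 106978394819350742716193447967442230208057279149468484-1161914417940953683946917284354347973750 * sqrt(17) / 26744598704837685679048361991860557552014319787367121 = -0.00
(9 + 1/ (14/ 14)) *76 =760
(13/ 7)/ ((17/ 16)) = 208/ 119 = 1.75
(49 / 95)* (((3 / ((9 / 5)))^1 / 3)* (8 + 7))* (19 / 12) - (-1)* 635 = 23105 / 36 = 641.81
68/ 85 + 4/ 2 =14/ 5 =2.80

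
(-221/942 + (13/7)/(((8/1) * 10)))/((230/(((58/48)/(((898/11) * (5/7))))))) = -17786483/933891264000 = -0.00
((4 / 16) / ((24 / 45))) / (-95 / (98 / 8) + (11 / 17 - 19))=-12495 / 695936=-0.02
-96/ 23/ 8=-12/ 23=-0.52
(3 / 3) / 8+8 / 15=79 / 120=0.66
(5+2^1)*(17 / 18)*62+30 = 3959 / 9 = 439.89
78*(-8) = -624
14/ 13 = 1.08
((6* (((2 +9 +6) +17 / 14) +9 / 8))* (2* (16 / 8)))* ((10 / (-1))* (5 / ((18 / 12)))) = -108300 / 7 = -15471.43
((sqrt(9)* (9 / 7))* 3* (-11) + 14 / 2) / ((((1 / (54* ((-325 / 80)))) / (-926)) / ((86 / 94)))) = -14709864195 / 658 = -22355416.71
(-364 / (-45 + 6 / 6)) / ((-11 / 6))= -4.51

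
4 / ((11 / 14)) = 56 / 11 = 5.09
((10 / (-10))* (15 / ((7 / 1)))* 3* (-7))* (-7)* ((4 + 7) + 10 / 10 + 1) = -4095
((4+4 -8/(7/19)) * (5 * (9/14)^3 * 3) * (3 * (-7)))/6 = 65610/343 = 191.28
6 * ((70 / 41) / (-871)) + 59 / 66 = 2079229 / 2356926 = 0.88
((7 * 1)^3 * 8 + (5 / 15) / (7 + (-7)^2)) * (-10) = -2304965 / 84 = -27440.06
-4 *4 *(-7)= 112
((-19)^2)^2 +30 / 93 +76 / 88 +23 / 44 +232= 178076623 / 1364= 130554.71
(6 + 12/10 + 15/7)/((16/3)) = 981/560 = 1.75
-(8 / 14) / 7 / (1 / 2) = -8 / 49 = -0.16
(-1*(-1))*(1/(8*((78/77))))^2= 5929/389376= 0.02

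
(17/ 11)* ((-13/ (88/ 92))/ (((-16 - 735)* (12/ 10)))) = 25415/ 1090452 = 0.02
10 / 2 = 5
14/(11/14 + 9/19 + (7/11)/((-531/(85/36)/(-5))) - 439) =-0.03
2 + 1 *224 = 226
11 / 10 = 1.10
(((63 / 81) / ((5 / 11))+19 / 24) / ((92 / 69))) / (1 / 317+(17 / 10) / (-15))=-1428085 / 83824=-17.04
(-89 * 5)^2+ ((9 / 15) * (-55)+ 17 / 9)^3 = 122408225 / 729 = 167912.52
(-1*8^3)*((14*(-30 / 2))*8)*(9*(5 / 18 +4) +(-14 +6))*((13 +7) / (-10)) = -52469760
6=6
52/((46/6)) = 156/23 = 6.78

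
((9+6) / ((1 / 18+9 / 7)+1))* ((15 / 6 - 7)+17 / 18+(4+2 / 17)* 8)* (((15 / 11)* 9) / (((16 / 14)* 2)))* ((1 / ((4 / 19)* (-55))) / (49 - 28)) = -1009071 / 242726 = -4.16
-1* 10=-10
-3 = -3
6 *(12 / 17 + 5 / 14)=6.38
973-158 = 815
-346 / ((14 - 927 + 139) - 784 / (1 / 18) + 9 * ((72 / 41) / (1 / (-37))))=7093 / 317151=0.02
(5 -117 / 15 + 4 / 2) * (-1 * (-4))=-16 / 5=-3.20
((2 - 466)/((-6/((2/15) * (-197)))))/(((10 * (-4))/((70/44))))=39991/495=80.79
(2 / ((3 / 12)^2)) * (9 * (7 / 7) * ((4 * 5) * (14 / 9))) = 8960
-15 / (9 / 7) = -35 / 3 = -11.67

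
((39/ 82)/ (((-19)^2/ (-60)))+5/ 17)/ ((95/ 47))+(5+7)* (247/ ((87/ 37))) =174778861737/ 138640967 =1260.66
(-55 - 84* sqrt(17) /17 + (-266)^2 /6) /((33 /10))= 352130 /99 - 280* sqrt(17) /187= 3550.70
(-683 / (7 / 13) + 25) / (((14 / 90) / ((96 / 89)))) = -37601280 / 4361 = -8622.17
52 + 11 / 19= 999 / 19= 52.58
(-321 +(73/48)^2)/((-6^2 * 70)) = 0.13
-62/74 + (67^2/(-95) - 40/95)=-170518/3515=-48.51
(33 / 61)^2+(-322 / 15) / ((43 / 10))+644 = 306869953 / 480009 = 639.30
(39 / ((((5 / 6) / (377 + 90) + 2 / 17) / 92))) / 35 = 170910792 / 199115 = 858.35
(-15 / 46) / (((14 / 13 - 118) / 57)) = 0.16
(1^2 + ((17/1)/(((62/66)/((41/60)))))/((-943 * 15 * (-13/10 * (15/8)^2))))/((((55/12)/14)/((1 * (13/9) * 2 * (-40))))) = -28034817664/79410375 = -353.04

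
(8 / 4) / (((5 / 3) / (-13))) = -78 / 5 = -15.60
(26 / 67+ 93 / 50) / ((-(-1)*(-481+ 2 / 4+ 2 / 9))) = -0.00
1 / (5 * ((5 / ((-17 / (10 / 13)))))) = -221 / 250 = -0.88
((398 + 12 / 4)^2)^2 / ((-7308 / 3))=-25856961601 / 2436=-10614516.26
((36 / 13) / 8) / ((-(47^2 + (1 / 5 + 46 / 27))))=-1215 / 7760272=-0.00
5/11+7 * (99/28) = 1109/44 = 25.20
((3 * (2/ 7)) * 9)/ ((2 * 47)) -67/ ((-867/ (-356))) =-7823899/ 285243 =-27.43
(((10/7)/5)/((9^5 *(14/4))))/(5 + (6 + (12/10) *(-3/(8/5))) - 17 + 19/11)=-176/830406087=-0.00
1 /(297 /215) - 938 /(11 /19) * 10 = -4811725 /297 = -16201.09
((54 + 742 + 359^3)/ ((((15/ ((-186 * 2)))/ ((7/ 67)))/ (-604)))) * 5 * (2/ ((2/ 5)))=121287902442000/ 67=1810267200626.87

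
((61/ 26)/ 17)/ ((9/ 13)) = 61/ 306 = 0.20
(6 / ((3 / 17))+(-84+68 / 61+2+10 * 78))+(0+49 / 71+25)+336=4741600 / 4331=1094.80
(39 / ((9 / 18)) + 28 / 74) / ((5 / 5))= 2900 / 37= 78.38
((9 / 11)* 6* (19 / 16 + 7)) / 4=10.05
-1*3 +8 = 5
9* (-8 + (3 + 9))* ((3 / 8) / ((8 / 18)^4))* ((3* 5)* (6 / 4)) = 7784.78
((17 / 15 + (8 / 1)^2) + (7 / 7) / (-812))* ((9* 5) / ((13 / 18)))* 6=64258029 / 2639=24349.39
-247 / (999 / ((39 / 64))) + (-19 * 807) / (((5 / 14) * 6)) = -762495479 / 106560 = -7155.55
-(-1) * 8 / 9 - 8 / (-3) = 32 / 9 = 3.56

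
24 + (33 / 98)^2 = 231585 / 9604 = 24.11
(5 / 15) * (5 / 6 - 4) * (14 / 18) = -133 / 162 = -0.82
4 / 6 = 0.67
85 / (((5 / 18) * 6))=51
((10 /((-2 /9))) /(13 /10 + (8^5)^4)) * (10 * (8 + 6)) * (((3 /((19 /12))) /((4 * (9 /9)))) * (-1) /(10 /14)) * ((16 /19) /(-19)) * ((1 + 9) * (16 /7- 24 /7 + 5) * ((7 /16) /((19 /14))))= -3000564000 /1502498834018689049287133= -0.00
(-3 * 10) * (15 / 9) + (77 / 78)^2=-298271 / 6084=-49.03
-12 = -12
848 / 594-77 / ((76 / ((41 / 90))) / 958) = -49741579 / 112860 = -440.74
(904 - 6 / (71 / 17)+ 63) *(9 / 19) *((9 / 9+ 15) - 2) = 8637930 / 1349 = 6403.21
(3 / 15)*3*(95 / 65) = 0.88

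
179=179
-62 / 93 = -2 / 3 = -0.67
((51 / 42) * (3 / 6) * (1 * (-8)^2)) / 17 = 16 / 7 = 2.29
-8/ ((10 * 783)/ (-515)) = 412/ 783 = 0.53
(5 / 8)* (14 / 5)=7 / 4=1.75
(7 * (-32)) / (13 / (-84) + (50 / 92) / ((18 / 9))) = -216384 / 113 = -1914.90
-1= -1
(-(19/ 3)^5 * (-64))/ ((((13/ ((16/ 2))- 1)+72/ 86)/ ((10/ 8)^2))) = 696870.67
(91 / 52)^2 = 49 / 16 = 3.06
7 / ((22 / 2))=7 / 11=0.64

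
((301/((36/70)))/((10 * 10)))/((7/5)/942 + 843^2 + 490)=330799/40193576364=0.00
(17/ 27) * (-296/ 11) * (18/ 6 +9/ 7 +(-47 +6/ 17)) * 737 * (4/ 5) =399892448/ 945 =423166.61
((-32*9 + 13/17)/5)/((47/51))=-62.34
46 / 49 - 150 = -149.06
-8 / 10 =-4 / 5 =-0.80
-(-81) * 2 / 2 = 81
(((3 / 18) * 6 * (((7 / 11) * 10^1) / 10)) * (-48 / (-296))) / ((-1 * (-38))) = 21 / 7733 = 0.00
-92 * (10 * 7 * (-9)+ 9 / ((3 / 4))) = 56856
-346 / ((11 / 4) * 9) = -1384 / 99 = -13.98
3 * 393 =1179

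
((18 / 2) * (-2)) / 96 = -3 / 16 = -0.19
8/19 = 0.42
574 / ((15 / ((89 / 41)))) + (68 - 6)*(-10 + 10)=1246 / 15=83.07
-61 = -61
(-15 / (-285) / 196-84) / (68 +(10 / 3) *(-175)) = 938445 / 5757304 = 0.16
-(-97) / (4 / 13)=1261 / 4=315.25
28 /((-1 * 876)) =-7 /219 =-0.03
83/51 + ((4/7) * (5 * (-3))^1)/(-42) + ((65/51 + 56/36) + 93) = 732169/7497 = 97.66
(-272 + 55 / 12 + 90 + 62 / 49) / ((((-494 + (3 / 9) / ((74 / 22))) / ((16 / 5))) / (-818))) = -12539445928 / 13431635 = -933.58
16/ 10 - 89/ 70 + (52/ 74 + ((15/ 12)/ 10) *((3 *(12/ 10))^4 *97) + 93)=689770637/ 323750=2130.57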